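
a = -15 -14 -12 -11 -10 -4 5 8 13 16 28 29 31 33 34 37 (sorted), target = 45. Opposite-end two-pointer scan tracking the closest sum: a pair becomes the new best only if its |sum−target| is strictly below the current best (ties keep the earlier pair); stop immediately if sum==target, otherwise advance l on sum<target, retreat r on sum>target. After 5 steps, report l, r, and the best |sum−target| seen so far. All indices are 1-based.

l=1 r=16: -15+37=22 d=23 *, l++
l=2 r=16: -14+37=23 d=22 *, l++
l=3 r=16: -12+37=25 d=20 *, l++
l=4 r=16: -11+37=26 d=19 *, l++
l=5 r=16: -10+37=27 d=18 *, l++

l=6, r=16, best |Δ|=18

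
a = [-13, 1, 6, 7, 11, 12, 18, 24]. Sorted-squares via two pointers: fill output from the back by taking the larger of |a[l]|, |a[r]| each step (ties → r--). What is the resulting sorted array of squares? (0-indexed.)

[1, 36, 49, 121, 144, 169, 324, 576]

l=0 r=7: |-13|<=|24| out[7]=576, r--
l=0 r=6: |-13|<=|18| out[6]=324, r--
l=0 r=5: |-13|>|12| out[5]=169, l++
l=1 r=5: |1|<=|12| out[4]=144, r--
l=1 r=4: |1|<=|11| out[3]=121, r--
l=1 r=3: |1|<=|7| out[2]=49, r--
l=1 r=2: |1|<=|6| out[1]=36, r--
l=1 r=1: |1|<=|1| out[0]=1, r--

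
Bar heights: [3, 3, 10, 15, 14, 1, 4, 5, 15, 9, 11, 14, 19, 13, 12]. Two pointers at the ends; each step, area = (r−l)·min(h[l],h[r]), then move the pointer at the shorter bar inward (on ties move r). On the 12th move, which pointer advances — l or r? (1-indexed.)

l

l=1 r=15: min(3,12)*14=42 best=42 *, l++
l=2 r=15: min(3,12)*13=39 best=42, l++
l=3 r=15: min(10,12)*12=120 best=120 *, l++
l=4 r=15: min(15,12)*11=132 best=132 *, r--
l=4 r=14: min(15,13)*10=130 best=132, r--
l=4 r=13: min(15,19)*9=135 best=135 *, l++
l=5 r=13: min(14,19)*8=112 best=135, l++
l=6 r=13: min(1,19)*7=7 best=135, l++
l=7 r=13: min(4,19)*6=24 best=135, l++
l=8 r=13: min(5,19)*5=25 best=135, l++
l=9 r=13: min(15,19)*4=60 best=135, l++
l=10 r=13: min(9,19)*3=27 best=135, l++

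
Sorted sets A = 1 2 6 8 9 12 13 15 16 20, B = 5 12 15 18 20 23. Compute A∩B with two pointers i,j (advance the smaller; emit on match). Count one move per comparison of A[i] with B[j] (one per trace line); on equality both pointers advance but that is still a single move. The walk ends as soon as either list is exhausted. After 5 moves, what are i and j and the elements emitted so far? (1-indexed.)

i=5, j=2, emitted=[]

[i=1,j=1] 1<5 → i++
[i=2,j=1] 2<5 → i++
[i=3,j=1] 6>5 → j++
[i=3,j=2] 6<12 → i++
[i=4,j=2] 8<12 → i++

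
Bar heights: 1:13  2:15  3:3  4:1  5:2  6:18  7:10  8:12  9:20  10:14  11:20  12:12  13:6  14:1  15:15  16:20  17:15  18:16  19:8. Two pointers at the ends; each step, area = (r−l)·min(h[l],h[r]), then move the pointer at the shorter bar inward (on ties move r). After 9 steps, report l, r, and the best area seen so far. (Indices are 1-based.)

l=7, r=16, best area=240

[1,19] min(13,8)*18=144 best=144 * → r--
[1,18] min(13,16)*17=221 best=221 * → l++
[2,18] min(15,16)*16=240 best=240 * → l++
[3,18] min(3,16)*15=45 best=240 → l++
[4,18] min(1,16)*14=14 best=240 → l++
[5,18] min(2,16)*13=26 best=240 → l++
[6,18] min(18,16)*12=192 best=240 → r--
[6,17] min(18,15)*11=165 best=240 → r--
[6,16] min(18,20)*10=180 best=240 → l++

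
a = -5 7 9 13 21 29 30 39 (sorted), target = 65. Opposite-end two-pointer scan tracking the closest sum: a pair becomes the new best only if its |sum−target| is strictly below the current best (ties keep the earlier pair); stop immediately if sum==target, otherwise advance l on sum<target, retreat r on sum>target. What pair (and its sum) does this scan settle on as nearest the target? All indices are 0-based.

pair (29, 39) with sum 68 (|Δ|=3)

[0,7] -5+39=34 d=31 * → l++
[1,7] 7+39=46 d=19 * → l++
[2,7] 9+39=48 d=17 * → l++
[3,7] 13+39=52 d=13 * → l++
[4,7] 21+39=60 d=5 * → l++
[5,7] 29+39=68 d=3 * → r--
[5,6] 29+30=59 d=6 → l++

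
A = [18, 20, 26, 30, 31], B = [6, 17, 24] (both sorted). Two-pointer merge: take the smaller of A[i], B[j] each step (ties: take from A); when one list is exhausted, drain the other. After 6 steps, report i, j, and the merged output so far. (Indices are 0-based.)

i=3, j=3, merged so far=[6, 17, 18, 20, 24, 26]

i=0 j=0: A[i]=18>B[j]=6 take 6, j++
i=0 j=1: A[i]=18>B[j]=17 take 17, j++
i=0 j=2: A[i]=18<=B[j]=24 take 18, i++
i=1 j=2: A[i]=20<=B[j]=24 take 20, i++
i=2 j=2: A[i]=26>B[j]=24 take 24, j++
i=2 j=3: B done, take A[i]=26, i++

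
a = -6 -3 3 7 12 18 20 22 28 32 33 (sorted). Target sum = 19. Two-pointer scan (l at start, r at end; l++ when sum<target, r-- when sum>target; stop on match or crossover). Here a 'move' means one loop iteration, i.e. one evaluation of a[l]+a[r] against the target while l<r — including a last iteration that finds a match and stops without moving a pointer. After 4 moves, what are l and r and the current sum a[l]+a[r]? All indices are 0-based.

[0,10] -6+33=27 >19 → r--
[0,9] -6+32=26 >19 → r--
[0,8] -6+28=22 >19 → r--
[0,7] -6+22=16 <19 → l++

l=1, r=7, sum=19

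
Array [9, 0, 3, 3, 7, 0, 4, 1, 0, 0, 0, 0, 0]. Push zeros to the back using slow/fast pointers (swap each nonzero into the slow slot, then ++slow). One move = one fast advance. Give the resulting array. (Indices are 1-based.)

[9, 3, 3, 7, 4, 1, 0, 0, 0, 0, 0, 0, 0]

(s=1,f=1) a[fast]=9≠0 swap→a[1]=9 → slow++,fast++
(s=2,f=2) a[fast]=0 → fast++
(s=2,f=3) a[fast]=3≠0 swap→a[2]=3 → slow++,fast++
(s=3,f=4) a[fast]=3≠0 swap→a[3]=3 → slow++,fast++
(s=4,f=5) a[fast]=7≠0 swap→a[4]=7 → slow++,fast++
(s=5,f=6) a[fast]=0 → fast++
(s=5,f=7) a[fast]=4≠0 swap→a[5]=4 → slow++,fast++
(s=6,f=8) a[fast]=1≠0 swap→a[6]=1 → slow++,fast++
(s=7,f=9) a[fast]=0 → fast++
(s=7,f=10) a[fast]=0 → fast++
(s=7,f=11) a[fast]=0 → fast++
(s=7,f=12) a[fast]=0 → fast++
(s=7,f=13) a[fast]=0 → fast++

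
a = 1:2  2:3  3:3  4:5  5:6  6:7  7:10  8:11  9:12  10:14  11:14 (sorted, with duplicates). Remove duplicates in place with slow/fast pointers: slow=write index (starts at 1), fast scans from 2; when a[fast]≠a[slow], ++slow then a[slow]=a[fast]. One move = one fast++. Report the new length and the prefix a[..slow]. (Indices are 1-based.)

slow=1 fast=2: a[fast]=3≠a[slow]=2 write a[2]=3, slow++,fast++
slow=2 fast=3: a[fast]=3=a[slow] dup, fast++
slow=2 fast=4: a[fast]=5≠a[slow]=3 write a[3]=5, slow++,fast++
slow=3 fast=5: a[fast]=6≠a[slow]=5 write a[4]=6, slow++,fast++
slow=4 fast=6: a[fast]=7≠a[slow]=6 write a[5]=7, slow++,fast++
slow=5 fast=7: a[fast]=10≠a[slow]=7 write a[6]=10, slow++,fast++
slow=6 fast=8: a[fast]=11≠a[slow]=10 write a[7]=11, slow++,fast++
slow=7 fast=9: a[fast]=12≠a[slow]=11 write a[8]=12, slow++,fast++
slow=8 fast=10: a[fast]=14≠a[slow]=12 write a[9]=14, slow++,fast++
slow=9 fast=11: a[fast]=14=a[slow] dup, fast++

length 9; prefix = [2, 3, 5, 6, 7, 10, 11, 12, 14]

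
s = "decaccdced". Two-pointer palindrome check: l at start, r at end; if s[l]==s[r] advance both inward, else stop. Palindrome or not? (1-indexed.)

l=1 r=10: 'd'=='d', l++,r--
l=2 r=9: 'e'=='e', l++,r--
l=3 r=8: 'c'=='c', l++,r--
l=4 r=7: 'a'!='d', stop

not a palindrome (mismatch at 4,7)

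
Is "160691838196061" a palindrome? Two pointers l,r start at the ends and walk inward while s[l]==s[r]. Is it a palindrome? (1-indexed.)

[1,15] '1'=='1' → l++,r--
[2,14] '6'=='6' → l++,r--
[3,13] '0'=='0' → l++,r--
[4,12] '6'=='6' → l++,r--
[5,11] '9'=='9' → l++,r--
[6,10] '1'=='1' → l++,r--
[7,9] '8'=='8' → l++,r--

palindrome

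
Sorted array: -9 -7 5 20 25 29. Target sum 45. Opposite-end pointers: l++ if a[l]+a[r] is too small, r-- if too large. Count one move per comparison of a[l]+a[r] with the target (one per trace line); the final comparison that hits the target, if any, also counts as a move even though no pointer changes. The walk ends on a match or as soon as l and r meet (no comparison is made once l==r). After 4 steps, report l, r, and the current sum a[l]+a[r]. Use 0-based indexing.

l=0 r=5: -9+29=20 <45, l++
l=1 r=5: -7+29=22 <45, l++
l=2 r=5: 5+29=34 <45, l++
l=3 r=5: 20+29=49 >45, r--

l=3, r=4, sum=45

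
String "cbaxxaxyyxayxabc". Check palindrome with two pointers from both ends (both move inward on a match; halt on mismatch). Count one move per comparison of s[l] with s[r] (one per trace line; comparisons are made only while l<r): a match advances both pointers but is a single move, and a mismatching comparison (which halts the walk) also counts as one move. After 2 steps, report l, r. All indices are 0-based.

l=2, r=13

l=0 r=15: 'c'=='c', l++,r--
l=1 r=14: 'b'=='b', l++,r--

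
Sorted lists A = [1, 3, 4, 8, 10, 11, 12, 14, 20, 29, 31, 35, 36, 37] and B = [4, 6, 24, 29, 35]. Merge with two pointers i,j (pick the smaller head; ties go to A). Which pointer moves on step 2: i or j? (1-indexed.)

i=1 j=1: A[i]=1<=B[j]=4 take 1, i++
i=2 j=1: A[i]=3<=B[j]=4 take 3, i++

i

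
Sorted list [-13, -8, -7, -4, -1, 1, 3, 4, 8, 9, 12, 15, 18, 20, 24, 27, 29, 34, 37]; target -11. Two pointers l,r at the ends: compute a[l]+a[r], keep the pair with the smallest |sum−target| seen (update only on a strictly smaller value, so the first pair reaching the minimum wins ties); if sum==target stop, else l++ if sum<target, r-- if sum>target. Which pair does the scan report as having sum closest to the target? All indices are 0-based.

pair (-7, -4) with sum -11 (|Δ|=0)

[0,18] -13+37=24 d=35 * → r--
[0,17] -13+34=21 d=32 * → r--
[0,16] -13+29=16 d=27 * → r--
[0,15] -13+27=14 d=25 * → r--
[0,14] -13+24=11 d=22 * → r--
[0,13] -13+20=7 d=18 * → r--
[0,12] -13+18=5 d=16 * → r--
[0,11] -13+15=2 d=13 * → r--
[0,10] -13+12=-1 d=10 * → r--
[0,9] -13+9=-4 d=7 * → r--
[0,8] -13+8=-5 d=6 * → r--
[0,7] -13+4=-9 d=2 * → r--
[0,6] -13+3=-10 d=1 * → r--
[0,5] -13+1=-12 d=1 → l++
[1,5] -8+1=-7 d=4 → r--
[1,4] -8+-1=-9 d=2 → r--
[1,3] -8+-4=-12 d=1 → l++
[2,3] -7+-4=-11 d=0 * → stop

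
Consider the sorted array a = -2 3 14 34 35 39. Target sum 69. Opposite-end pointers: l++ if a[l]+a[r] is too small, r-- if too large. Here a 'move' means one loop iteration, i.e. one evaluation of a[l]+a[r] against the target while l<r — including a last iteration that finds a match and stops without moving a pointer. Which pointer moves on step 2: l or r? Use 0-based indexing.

l

[0,5] -2+39=37 <69 → l++
[1,5] 3+39=42 <69 → l++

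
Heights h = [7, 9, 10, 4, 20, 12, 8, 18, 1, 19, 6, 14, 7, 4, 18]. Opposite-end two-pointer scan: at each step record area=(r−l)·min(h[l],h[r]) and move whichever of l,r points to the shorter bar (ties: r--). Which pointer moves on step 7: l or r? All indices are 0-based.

r

l=0 r=14: min(7,18)*14=98 best=98 *, l++
l=1 r=14: min(9,18)*13=117 best=117 *, l++
l=2 r=14: min(10,18)*12=120 best=120 *, l++
l=3 r=14: min(4,18)*11=44 best=120, l++
l=4 r=14: min(20,18)*10=180 best=180 *, r--
l=4 r=13: min(20,4)*9=36 best=180, r--
l=4 r=12: min(20,7)*8=56 best=180, r--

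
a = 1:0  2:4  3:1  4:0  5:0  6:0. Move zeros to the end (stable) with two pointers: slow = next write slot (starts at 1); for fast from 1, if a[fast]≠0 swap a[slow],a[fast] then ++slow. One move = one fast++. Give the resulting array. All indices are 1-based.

[4, 1, 0, 0, 0, 0]

slow=1 fast=1: a[fast]=0, fast++
slow=1 fast=2: a[fast]=4≠0 swap→a[1]=4, slow++,fast++
slow=2 fast=3: a[fast]=1≠0 swap→a[2]=1, slow++,fast++
slow=3 fast=4: a[fast]=0, fast++
slow=3 fast=5: a[fast]=0, fast++
slow=3 fast=6: a[fast]=0, fast++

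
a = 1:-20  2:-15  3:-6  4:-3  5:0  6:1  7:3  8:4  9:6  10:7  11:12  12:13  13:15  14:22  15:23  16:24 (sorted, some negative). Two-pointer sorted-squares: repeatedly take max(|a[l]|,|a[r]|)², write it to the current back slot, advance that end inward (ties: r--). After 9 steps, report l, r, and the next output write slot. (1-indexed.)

l=3, r=9, next write slot=7

l=1 r=16: |-20|<=|24| out[16]=576, r--
l=1 r=15: |-20|<=|23| out[15]=529, r--
l=1 r=14: |-20|<=|22| out[14]=484, r--
l=1 r=13: |-20|>|15| out[13]=400, l++
l=2 r=13: |-15|<=|15| out[12]=225, r--
l=2 r=12: |-15|>|13| out[11]=225, l++
l=3 r=12: |-6|<=|13| out[10]=169, r--
l=3 r=11: |-6|<=|12| out[9]=144, r--
l=3 r=10: |-6|<=|7| out[8]=49, r--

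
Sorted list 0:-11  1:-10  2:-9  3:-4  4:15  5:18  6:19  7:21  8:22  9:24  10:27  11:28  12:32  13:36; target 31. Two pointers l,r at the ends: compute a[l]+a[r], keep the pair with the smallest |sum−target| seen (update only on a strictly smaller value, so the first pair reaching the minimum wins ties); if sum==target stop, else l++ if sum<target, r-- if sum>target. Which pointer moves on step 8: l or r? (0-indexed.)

r

[0,13] -11+36=25 d=6 * → l++
[1,13] -10+36=26 d=5 * → l++
[2,13] -9+36=27 d=4 * → l++
[3,13] -4+36=32 d=1 * → r--
[3,12] -4+32=28 d=3 → l++
[4,12] 15+32=47 d=16 → r--
[4,11] 15+28=43 d=12 → r--
[4,10] 15+27=42 d=11 → r--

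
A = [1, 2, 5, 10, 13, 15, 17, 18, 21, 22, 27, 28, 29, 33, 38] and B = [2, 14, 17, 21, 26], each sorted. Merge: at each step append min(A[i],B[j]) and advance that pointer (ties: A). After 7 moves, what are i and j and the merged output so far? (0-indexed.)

i=5, j=2, merged so far=[1, 2, 2, 5, 10, 13, 14]

[i=0,j=0] A[i]=1<=B[j]=2 take 1 → i++
[i=1,j=0] A[i]=2<=B[j]=2 take 2 → i++
[i=2,j=0] A[i]=5>B[j]=2 take 2 → j++
[i=2,j=1] A[i]=5<=B[j]=14 take 5 → i++
[i=3,j=1] A[i]=10<=B[j]=14 take 10 → i++
[i=4,j=1] A[i]=13<=B[j]=14 take 13 → i++
[i=5,j=1] A[i]=15>B[j]=14 take 14 → j++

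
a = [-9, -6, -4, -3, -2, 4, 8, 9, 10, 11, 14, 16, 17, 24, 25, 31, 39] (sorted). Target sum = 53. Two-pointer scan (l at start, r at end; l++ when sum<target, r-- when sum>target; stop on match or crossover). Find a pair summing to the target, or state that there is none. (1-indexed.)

(14, 39)

l=1 r=17: -9+39=30 <53, l++
l=2 r=17: -6+39=33 <53, l++
l=3 r=17: -4+39=35 <53, l++
l=4 r=17: -3+39=36 <53, l++
l=5 r=17: -2+39=37 <53, l++
l=6 r=17: 4+39=43 <53, l++
l=7 r=17: 8+39=47 <53, l++
l=8 r=17: 9+39=48 <53, l++
l=9 r=17: 10+39=49 <53, l++
l=10 r=17: 11+39=50 <53, l++
l=11 r=17: 14+39=53, found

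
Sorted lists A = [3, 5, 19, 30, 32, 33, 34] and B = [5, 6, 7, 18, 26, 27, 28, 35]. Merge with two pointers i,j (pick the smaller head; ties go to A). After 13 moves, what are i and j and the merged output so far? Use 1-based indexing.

i=7, j=8, merged so far=[3, 5, 5, 6, 7, 18, 19, 26, 27, 28, 30, 32, 33]

[i=1,j=1] A[i]=3<=B[j]=5 take 3 → i++
[i=2,j=1] A[i]=5<=B[j]=5 take 5 → i++
[i=3,j=1] A[i]=19>B[j]=5 take 5 → j++
[i=3,j=2] A[i]=19>B[j]=6 take 6 → j++
[i=3,j=3] A[i]=19>B[j]=7 take 7 → j++
[i=3,j=4] A[i]=19>B[j]=18 take 18 → j++
[i=3,j=5] A[i]=19<=B[j]=26 take 19 → i++
[i=4,j=5] A[i]=30>B[j]=26 take 26 → j++
[i=4,j=6] A[i]=30>B[j]=27 take 27 → j++
[i=4,j=7] A[i]=30>B[j]=28 take 28 → j++
[i=4,j=8] A[i]=30<=B[j]=35 take 30 → i++
[i=5,j=8] A[i]=32<=B[j]=35 take 32 → i++
[i=6,j=8] A[i]=33<=B[j]=35 take 33 → i++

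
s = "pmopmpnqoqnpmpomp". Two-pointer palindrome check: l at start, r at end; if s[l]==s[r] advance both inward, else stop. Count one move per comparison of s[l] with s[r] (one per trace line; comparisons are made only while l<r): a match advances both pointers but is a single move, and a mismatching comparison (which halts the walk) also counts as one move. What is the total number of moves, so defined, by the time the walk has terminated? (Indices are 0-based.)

l=0 r=16: 'p'=='p', l++,r--
l=1 r=15: 'm'=='m', l++,r--
l=2 r=14: 'o'=='o', l++,r--
l=3 r=13: 'p'=='p', l++,r--
l=4 r=12: 'm'=='m', l++,r--
l=5 r=11: 'p'=='p', l++,r--
l=6 r=10: 'n'=='n', l++,r--
l=7 r=9: 'q'=='q', l++,r--

8 moves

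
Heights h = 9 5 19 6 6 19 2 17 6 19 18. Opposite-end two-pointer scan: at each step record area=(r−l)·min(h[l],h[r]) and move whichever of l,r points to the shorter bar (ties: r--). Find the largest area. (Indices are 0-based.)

max area = 144

[0,10] min(9,18)*10=90 best=90 * → l++
[1,10] min(5,18)*9=45 best=90 → l++
[2,10] min(19,18)*8=144 best=144 * → r--
[2,9] min(19,19)*7=133 best=144 → r--
[2,8] min(19,6)*6=36 best=144 → r--
[2,7] min(19,17)*5=85 best=144 → r--
[2,6] min(19,2)*4=8 best=144 → r--
[2,5] min(19,19)*3=57 best=144 → r--
[2,4] min(19,6)*2=12 best=144 → r--
[2,3] min(19,6)*1=6 best=144 → r--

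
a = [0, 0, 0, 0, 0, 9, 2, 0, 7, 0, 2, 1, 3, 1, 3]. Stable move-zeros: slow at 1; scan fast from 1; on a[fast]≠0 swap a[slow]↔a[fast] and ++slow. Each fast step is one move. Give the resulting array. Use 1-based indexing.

[9, 2, 7, 2, 1, 3, 1, 3, 0, 0, 0, 0, 0, 0, 0]

slow=1 fast=1: a[fast]=0, fast++
slow=1 fast=2: a[fast]=0, fast++
slow=1 fast=3: a[fast]=0, fast++
slow=1 fast=4: a[fast]=0, fast++
slow=1 fast=5: a[fast]=0, fast++
slow=1 fast=6: a[fast]=9≠0 swap→a[1]=9, slow++,fast++
slow=2 fast=7: a[fast]=2≠0 swap→a[2]=2, slow++,fast++
slow=3 fast=8: a[fast]=0, fast++
slow=3 fast=9: a[fast]=7≠0 swap→a[3]=7, slow++,fast++
slow=4 fast=10: a[fast]=0, fast++
slow=4 fast=11: a[fast]=2≠0 swap→a[4]=2, slow++,fast++
slow=5 fast=12: a[fast]=1≠0 swap→a[5]=1, slow++,fast++
slow=6 fast=13: a[fast]=3≠0 swap→a[6]=3, slow++,fast++
slow=7 fast=14: a[fast]=1≠0 swap→a[7]=1, slow++,fast++
slow=8 fast=15: a[fast]=3≠0 swap→a[8]=3, slow++,fast++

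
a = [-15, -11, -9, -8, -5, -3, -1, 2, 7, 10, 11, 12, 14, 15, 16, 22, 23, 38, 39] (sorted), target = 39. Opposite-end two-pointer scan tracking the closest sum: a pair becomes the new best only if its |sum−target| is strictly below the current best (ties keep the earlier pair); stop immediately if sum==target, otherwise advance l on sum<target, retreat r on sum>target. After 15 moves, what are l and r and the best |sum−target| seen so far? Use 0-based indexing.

l=0 r=18: -15+39=24 d=15 *, l++
l=1 r=18: -11+39=28 d=11 *, l++
l=2 r=18: -9+39=30 d=9 *, l++
l=3 r=18: -8+39=31 d=8 *, l++
l=4 r=18: -5+39=34 d=5 *, l++
l=5 r=18: -3+39=36 d=3 *, l++
l=6 r=18: -1+39=38 d=1 *, l++
l=7 r=18: 2+39=41 d=2, r--
l=7 r=17: 2+38=40 d=1, r--
l=7 r=16: 2+23=25 d=14, l++
l=8 r=16: 7+23=30 d=9, l++
l=9 r=16: 10+23=33 d=6, l++
l=10 r=16: 11+23=34 d=5, l++
l=11 r=16: 12+23=35 d=4, l++
l=12 r=16: 14+23=37 d=2, l++

l=13, r=16, best |Δ|=1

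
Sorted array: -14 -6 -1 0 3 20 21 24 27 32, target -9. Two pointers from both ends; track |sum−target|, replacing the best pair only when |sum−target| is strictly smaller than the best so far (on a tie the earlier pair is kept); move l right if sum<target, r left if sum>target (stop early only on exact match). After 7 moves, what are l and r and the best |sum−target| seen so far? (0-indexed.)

l=1, r=3, best |Δ|=2

[0,9] -14+32=18 d=27 * → r--
[0,8] -14+27=13 d=22 * → r--
[0,7] -14+24=10 d=19 * → r--
[0,6] -14+21=7 d=16 * → r--
[0,5] -14+20=6 d=15 * → r--
[0,4] -14+3=-11 d=2 * → l++
[1,4] -6+3=-3 d=6 → r--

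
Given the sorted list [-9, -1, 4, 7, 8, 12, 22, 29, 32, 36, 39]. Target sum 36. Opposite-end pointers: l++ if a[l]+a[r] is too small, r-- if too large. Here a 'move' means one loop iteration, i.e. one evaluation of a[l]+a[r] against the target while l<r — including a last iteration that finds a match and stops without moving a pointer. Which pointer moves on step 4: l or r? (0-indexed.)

r

l=0 r=10: -9+39=30 <36, l++
l=1 r=10: -1+39=38 >36, r--
l=1 r=9: -1+36=35 <36, l++
l=2 r=9: 4+36=40 >36, r--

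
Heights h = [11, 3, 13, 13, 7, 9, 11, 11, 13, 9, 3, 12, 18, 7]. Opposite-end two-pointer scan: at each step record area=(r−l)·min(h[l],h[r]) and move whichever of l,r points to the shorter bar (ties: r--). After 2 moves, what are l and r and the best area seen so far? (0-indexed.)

l=1, r=12, best area=132

[0,13] min(11,7)*13=91 best=91 * → r--
[0,12] min(11,18)*12=132 best=132 * → l++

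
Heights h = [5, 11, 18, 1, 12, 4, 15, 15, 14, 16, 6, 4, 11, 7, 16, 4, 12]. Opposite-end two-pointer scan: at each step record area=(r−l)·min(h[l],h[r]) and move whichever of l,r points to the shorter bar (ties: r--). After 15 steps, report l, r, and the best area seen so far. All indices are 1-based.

l=1 r=17: min(5,12)*16=80 best=80 *, l++
l=2 r=17: min(11,12)*15=165 best=165 *, l++
l=3 r=17: min(18,12)*14=168 best=168 *, r--
l=3 r=16: min(18,4)*13=52 best=168, r--
l=3 r=15: min(18,16)*12=192 best=192 *, r--
l=3 r=14: min(18,7)*11=77 best=192, r--
l=3 r=13: min(18,11)*10=110 best=192, r--
l=3 r=12: min(18,4)*9=36 best=192, r--
l=3 r=11: min(18,6)*8=48 best=192, r--
l=3 r=10: min(18,16)*7=112 best=192, r--
l=3 r=9: min(18,14)*6=84 best=192, r--
l=3 r=8: min(18,15)*5=75 best=192, r--
l=3 r=7: min(18,15)*4=60 best=192, r--
l=3 r=6: min(18,4)*3=12 best=192, r--
l=3 r=5: min(18,12)*2=24 best=192, r--

l=3, r=4, best area=192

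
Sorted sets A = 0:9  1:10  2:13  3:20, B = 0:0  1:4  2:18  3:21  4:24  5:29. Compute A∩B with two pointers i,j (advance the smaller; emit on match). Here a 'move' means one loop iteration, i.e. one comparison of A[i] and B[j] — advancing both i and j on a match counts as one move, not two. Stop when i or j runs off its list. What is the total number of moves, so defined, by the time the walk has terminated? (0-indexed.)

i=0 j=0: 9>0, j++
i=0 j=1: 9>4, j++
i=0 j=2: 9<18, i++
i=1 j=2: 10<18, i++
i=2 j=2: 13<18, i++
i=3 j=2: 20>18, j++
i=3 j=3: 20<21, i++

7 moves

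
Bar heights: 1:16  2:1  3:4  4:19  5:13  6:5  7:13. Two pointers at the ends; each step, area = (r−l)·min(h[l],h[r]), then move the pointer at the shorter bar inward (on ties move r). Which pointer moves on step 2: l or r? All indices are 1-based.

l=1 r=7: min(16,13)*6=78 best=78 *, r--
l=1 r=6: min(16,5)*5=25 best=78, r--

r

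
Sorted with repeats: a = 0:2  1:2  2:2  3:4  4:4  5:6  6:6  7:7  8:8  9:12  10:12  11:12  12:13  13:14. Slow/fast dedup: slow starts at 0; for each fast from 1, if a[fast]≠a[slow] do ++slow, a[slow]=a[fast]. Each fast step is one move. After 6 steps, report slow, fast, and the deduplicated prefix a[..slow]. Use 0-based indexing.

slow=0 fast=1: a[fast]=2=a[slow] dup, fast++
slow=0 fast=2: a[fast]=2=a[slow] dup, fast++
slow=0 fast=3: a[fast]=4≠a[slow]=2 write a[1]=4, slow++,fast++
slow=1 fast=4: a[fast]=4=a[slow] dup, fast++
slow=1 fast=5: a[fast]=6≠a[slow]=4 write a[2]=6, slow++,fast++
slow=2 fast=6: a[fast]=6=a[slow] dup, fast++

slow=2, fast=7, prefix=[2, 4, 6]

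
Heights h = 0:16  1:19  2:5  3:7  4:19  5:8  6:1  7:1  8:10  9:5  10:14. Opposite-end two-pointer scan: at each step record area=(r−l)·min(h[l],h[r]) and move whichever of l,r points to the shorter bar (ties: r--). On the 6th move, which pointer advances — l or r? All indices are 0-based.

r

l=0 r=10: min(16,14)*10=140 best=140 *, r--
l=0 r=9: min(16,5)*9=45 best=140, r--
l=0 r=8: min(16,10)*8=80 best=140, r--
l=0 r=7: min(16,1)*7=7 best=140, r--
l=0 r=6: min(16,1)*6=6 best=140, r--
l=0 r=5: min(16,8)*5=40 best=140, r--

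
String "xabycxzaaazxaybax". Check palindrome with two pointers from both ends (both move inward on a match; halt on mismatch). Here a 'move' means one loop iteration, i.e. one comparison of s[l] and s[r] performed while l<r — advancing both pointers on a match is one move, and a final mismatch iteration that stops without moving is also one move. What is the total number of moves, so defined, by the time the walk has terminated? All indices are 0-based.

l=0 r=16: 'x'=='x', l++,r--
l=1 r=15: 'a'=='a', l++,r--
l=2 r=14: 'b'=='b', l++,r--
l=3 r=13: 'y'=='y', l++,r--
l=4 r=12: 'c'!='a', stop

5 moves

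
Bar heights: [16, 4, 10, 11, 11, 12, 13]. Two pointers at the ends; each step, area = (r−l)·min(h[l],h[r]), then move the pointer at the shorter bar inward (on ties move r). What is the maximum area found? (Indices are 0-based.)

[0,6] min(16,13)*6=78 best=78 * → r--
[0,5] min(16,12)*5=60 best=78 → r--
[0,4] min(16,11)*4=44 best=78 → r--
[0,3] min(16,11)*3=33 best=78 → r--
[0,2] min(16,10)*2=20 best=78 → r--
[0,1] min(16,4)*1=4 best=78 → r--

max area = 78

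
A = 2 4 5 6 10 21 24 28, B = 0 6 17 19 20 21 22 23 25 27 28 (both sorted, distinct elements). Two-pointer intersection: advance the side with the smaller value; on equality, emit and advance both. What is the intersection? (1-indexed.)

[i=1,j=1] 2>0 → j++
[i=1,j=2] 2<6 → i++
[i=2,j=2] 4<6 → i++
[i=3,j=2] 5<6 → i++
[i=4,j=2] 6==6 emit → i++,j++
[i=5,j=3] 10<17 → i++
[i=6,j=3] 21>17 → j++
[i=6,j=4] 21>19 → j++
[i=6,j=5] 21>20 → j++
[i=6,j=6] 21==21 emit → i++,j++
[i=7,j=7] 24>22 → j++
[i=7,j=8] 24>23 → j++
[i=7,j=9] 24<25 → i++
[i=8,j=9] 28>25 → j++
[i=8,j=10] 28>27 → j++
[i=8,j=11] 28==28 emit → i++,j++

intersection = [6, 21, 28]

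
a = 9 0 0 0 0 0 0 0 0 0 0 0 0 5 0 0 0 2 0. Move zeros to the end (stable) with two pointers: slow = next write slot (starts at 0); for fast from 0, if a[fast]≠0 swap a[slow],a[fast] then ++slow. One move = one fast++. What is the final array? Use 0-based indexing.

[9, 5, 2, 0, 0, 0, 0, 0, 0, 0, 0, 0, 0, 0, 0, 0, 0, 0, 0]

(s=0,f=0) a[fast]=9≠0 swap→a[0]=9 → slow++,fast++
(s=1,f=1) a[fast]=0 → fast++
(s=1,f=2) a[fast]=0 → fast++
(s=1,f=3) a[fast]=0 → fast++
(s=1,f=4) a[fast]=0 → fast++
(s=1,f=5) a[fast]=0 → fast++
(s=1,f=6) a[fast]=0 → fast++
(s=1,f=7) a[fast]=0 → fast++
(s=1,f=8) a[fast]=0 → fast++
(s=1,f=9) a[fast]=0 → fast++
(s=1,f=10) a[fast]=0 → fast++
(s=1,f=11) a[fast]=0 → fast++
(s=1,f=12) a[fast]=0 → fast++
(s=1,f=13) a[fast]=5≠0 swap→a[1]=5 → slow++,fast++
(s=2,f=14) a[fast]=0 → fast++
(s=2,f=15) a[fast]=0 → fast++
(s=2,f=16) a[fast]=0 → fast++
(s=2,f=17) a[fast]=2≠0 swap→a[2]=2 → slow++,fast++
(s=3,f=18) a[fast]=0 → fast++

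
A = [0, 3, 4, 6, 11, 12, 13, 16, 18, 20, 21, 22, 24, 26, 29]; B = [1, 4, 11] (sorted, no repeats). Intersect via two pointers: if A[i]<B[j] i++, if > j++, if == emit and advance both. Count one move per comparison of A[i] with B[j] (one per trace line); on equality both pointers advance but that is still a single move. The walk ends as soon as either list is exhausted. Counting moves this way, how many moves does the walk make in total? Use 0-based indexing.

6 moves

i=0 j=0: 0<1, i++
i=1 j=0: 3>1, j++
i=1 j=1: 3<4, i++
i=2 j=1: 4==4 emit, i++,j++
i=3 j=2: 6<11, i++
i=4 j=2: 11==11 emit, i++,j++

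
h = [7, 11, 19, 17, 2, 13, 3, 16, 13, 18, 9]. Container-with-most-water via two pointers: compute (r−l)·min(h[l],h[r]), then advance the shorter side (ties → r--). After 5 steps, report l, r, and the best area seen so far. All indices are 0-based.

l=0 r=10: min(7,9)*10=70 best=70 *, l++
l=1 r=10: min(11,9)*9=81 best=81 *, r--
l=1 r=9: min(11,18)*8=88 best=88 *, l++
l=2 r=9: min(19,18)*7=126 best=126 *, r--
l=2 r=8: min(19,13)*6=78 best=126, r--

l=2, r=7, best area=126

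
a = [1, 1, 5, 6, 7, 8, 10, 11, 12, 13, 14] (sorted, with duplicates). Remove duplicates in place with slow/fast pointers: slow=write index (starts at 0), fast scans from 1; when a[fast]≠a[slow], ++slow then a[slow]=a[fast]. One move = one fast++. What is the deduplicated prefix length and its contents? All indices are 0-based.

length 10; prefix = [1, 5, 6, 7, 8, 10, 11, 12, 13, 14]

slow=0 fast=1: a[fast]=1=a[slow] dup, fast++
slow=0 fast=2: a[fast]=5≠a[slow]=1 write a[1]=5, slow++,fast++
slow=1 fast=3: a[fast]=6≠a[slow]=5 write a[2]=6, slow++,fast++
slow=2 fast=4: a[fast]=7≠a[slow]=6 write a[3]=7, slow++,fast++
slow=3 fast=5: a[fast]=8≠a[slow]=7 write a[4]=8, slow++,fast++
slow=4 fast=6: a[fast]=10≠a[slow]=8 write a[5]=10, slow++,fast++
slow=5 fast=7: a[fast]=11≠a[slow]=10 write a[6]=11, slow++,fast++
slow=6 fast=8: a[fast]=12≠a[slow]=11 write a[7]=12, slow++,fast++
slow=7 fast=9: a[fast]=13≠a[slow]=12 write a[8]=13, slow++,fast++
slow=8 fast=10: a[fast]=14≠a[slow]=13 write a[9]=14, slow++,fast++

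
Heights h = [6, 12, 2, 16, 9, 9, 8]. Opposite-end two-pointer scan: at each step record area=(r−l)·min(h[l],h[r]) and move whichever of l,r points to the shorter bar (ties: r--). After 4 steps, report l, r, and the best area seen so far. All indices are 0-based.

l=1, r=3, best area=40

[0,6] min(6,8)*6=36 best=36 * → l++
[1,6] min(12,8)*5=40 best=40 * → r--
[1,5] min(12,9)*4=36 best=40 → r--
[1,4] min(12,9)*3=27 best=40 → r--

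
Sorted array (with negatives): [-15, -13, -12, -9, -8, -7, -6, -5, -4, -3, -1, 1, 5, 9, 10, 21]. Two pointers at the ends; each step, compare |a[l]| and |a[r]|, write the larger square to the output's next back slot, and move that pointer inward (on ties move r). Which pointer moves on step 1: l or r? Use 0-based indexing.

l=0 r=15: |-15|<=|21| out[15]=441, r--

r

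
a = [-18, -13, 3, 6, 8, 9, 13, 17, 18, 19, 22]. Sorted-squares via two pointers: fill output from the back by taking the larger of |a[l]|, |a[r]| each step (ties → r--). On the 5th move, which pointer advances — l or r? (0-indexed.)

r

[0,10] |-18|<=|22| out[10]=484 → r--
[0,9] |-18|<=|19| out[9]=361 → r--
[0,8] |-18|<=|18| out[8]=324 → r--
[0,7] |-18|>|17| out[7]=324 → l++
[1,7] |-13|<=|17| out[6]=289 → r--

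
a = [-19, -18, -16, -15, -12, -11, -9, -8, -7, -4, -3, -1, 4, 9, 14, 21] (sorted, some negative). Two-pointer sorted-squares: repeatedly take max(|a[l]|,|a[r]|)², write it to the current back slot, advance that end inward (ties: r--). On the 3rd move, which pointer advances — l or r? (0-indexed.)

[0,15] |-19|<=|21| out[15]=441 → r--
[0,14] |-19|>|14| out[14]=361 → l++
[1,14] |-18|>|14| out[13]=324 → l++

l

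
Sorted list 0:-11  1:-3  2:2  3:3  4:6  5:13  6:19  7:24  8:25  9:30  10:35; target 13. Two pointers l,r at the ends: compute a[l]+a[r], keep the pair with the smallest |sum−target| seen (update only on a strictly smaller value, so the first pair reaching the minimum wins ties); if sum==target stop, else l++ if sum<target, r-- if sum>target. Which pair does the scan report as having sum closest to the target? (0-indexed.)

pair (-11, 24) with sum 13 (|Δ|=0)

[0,10] -11+35=24 d=11 * → r--
[0,9] -11+30=19 d=6 * → r--
[0,8] -11+25=14 d=1 * → r--
[0,7] -11+24=13 d=0 * → stop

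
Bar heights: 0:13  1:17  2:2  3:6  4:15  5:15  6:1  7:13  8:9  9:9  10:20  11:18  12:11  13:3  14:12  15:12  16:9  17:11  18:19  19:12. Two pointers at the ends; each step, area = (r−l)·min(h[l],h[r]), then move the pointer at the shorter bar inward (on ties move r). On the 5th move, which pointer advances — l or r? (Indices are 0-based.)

l

[0,19] min(13,12)*19=228 best=228 * → r--
[0,18] min(13,19)*18=234 best=234 * → l++
[1,18] min(17,19)*17=289 best=289 * → l++
[2,18] min(2,19)*16=32 best=289 → l++
[3,18] min(6,19)*15=90 best=289 → l++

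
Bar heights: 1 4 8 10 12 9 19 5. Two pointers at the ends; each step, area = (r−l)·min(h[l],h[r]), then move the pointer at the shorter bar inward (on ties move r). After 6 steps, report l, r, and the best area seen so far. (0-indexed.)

l=0 r=7: min(1,5)*7=7 best=7 *, l++
l=1 r=7: min(4,5)*6=24 best=24 *, l++
l=2 r=7: min(8,5)*5=25 best=25 *, r--
l=2 r=6: min(8,19)*4=32 best=32 *, l++
l=3 r=6: min(10,19)*3=30 best=32, l++
l=4 r=6: min(12,19)*2=24 best=32, l++

l=5, r=6, best area=32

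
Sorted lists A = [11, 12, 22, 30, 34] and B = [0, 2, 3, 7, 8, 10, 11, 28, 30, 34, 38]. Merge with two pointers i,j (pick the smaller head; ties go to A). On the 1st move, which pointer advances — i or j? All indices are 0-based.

j

[i=0,j=0] A[i]=11>B[j]=0 take 0 → j++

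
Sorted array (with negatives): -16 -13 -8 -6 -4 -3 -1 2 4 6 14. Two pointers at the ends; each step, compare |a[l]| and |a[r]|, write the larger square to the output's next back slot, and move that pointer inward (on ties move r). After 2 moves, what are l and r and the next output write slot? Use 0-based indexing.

l=0 r=10: |-16|>|14| out[10]=256, l++
l=1 r=10: |-13|<=|14| out[9]=196, r--

l=1, r=9, next write slot=8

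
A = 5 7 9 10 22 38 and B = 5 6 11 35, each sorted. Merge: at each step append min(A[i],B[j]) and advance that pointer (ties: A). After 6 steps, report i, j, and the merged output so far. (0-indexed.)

i=4, j=2, merged so far=[5, 5, 6, 7, 9, 10]

[i=0,j=0] A[i]=5<=B[j]=5 take 5 → i++
[i=1,j=0] A[i]=7>B[j]=5 take 5 → j++
[i=1,j=1] A[i]=7>B[j]=6 take 6 → j++
[i=1,j=2] A[i]=7<=B[j]=11 take 7 → i++
[i=2,j=2] A[i]=9<=B[j]=11 take 9 → i++
[i=3,j=2] A[i]=10<=B[j]=11 take 10 → i++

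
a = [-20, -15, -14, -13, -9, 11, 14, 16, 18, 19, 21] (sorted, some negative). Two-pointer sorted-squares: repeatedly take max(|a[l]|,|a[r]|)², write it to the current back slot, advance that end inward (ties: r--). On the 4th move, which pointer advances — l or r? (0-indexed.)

[0,10] |-20|<=|21| out[10]=441 → r--
[0,9] |-20|>|19| out[9]=400 → l++
[1,9] |-15|<=|19| out[8]=361 → r--
[1,8] |-15|<=|18| out[7]=324 → r--

r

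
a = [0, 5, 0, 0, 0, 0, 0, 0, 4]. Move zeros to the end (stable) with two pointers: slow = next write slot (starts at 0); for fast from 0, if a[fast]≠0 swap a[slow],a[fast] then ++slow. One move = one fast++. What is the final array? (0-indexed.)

[5, 4, 0, 0, 0, 0, 0, 0, 0]

slow=0 fast=0: a[fast]=0, fast++
slow=0 fast=1: a[fast]=5≠0 swap→a[0]=5, slow++,fast++
slow=1 fast=2: a[fast]=0, fast++
slow=1 fast=3: a[fast]=0, fast++
slow=1 fast=4: a[fast]=0, fast++
slow=1 fast=5: a[fast]=0, fast++
slow=1 fast=6: a[fast]=0, fast++
slow=1 fast=7: a[fast]=0, fast++
slow=1 fast=8: a[fast]=4≠0 swap→a[1]=4, slow++,fast++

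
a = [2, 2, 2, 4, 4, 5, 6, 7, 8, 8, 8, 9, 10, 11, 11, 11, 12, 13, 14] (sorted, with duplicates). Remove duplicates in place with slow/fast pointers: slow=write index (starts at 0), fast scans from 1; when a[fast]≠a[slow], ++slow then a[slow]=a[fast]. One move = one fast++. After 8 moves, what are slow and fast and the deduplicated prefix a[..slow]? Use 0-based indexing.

(s=0,f=1) a[fast]=2=a[slow] dup → fast++
(s=0,f=2) a[fast]=2=a[slow] dup → fast++
(s=0,f=3) a[fast]=4≠a[slow]=2 write a[1]=4 → slow++,fast++
(s=1,f=4) a[fast]=4=a[slow] dup → fast++
(s=1,f=5) a[fast]=5≠a[slow]=4 write a[2]=5 → slow++,fast++
(s=2,f=6) a[fast]=6≠a[slow]=5 write a[3]=6 → slow++,fast++
(s=3,f=7) a[fast]=7≠a[slow]=6 write a[4]=7 → slow++,fast++
(s=4,f=8) a[fast]=8≠a[slow]=7 write a[5]=8 → slow++,fast++

slow=5, fast=9, prefix=[2, 4, 5, 6, 7, 8]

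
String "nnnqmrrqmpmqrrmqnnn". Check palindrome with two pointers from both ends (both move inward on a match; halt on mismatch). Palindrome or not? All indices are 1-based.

palindrome

l=1 r=19: 'n'=='n', l++,r--
l=2 r=18: 'n'=='n', l++,r--
l=3 r=17: 'n'=='n', l++,r--
l=4 r=16: 'q'=='q', l++,r--
l=5 r=15: 'm'=='m', l++,r--
l=6 r=14: 'r'=='r', l++,r--
l=7 r=13: 'r'=='r', l++,r--
l=8 r=12: 'q'=='q', l++,r--
l=9 r=11: 'm'=='m', l++,r--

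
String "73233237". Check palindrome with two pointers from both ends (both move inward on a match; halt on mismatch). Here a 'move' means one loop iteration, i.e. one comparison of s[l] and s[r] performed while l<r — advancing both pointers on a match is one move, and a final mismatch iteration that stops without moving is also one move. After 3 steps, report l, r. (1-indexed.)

l=4, r=5

l=1 r=8: '7'=='7', l++,r--
l=2 r=7: '3'=='3', l++,r--
l=3 r=6: '2'=='2', l++,r--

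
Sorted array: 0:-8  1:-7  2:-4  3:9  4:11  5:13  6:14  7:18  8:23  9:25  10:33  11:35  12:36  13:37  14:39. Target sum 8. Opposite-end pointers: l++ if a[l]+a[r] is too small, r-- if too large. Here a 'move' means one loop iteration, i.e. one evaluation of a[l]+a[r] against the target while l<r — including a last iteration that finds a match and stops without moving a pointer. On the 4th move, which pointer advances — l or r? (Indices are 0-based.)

[0,14] -8+39=31 >8 → r--
[0,13] -8+37=29 >8 → r--
[0,12] -8+36=28 >8 → r--
[0,11] -8+35=27 >8 → r--

r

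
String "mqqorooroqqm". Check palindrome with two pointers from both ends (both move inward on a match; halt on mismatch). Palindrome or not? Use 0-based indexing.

l=0 r=11: 'm'=='m', l++,r--
l=1 r=10: 'q'=='q', l++,r--
l=2 r=9: 'q'=='q', l++,r--
l=3 r=8: 'o'=='o', l++,r--
l=4 r=7: 'r'=='r', l++,r--
l=5 r=6: 'o'=='o', l++,r--

palindrome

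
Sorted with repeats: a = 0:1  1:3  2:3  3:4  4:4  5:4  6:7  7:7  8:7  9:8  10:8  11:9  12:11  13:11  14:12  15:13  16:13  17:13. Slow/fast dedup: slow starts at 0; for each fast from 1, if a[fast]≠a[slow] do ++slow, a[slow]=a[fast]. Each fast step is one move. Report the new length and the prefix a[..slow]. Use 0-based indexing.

slow=0 fast=1: a[fast]=3≠a[slow]=1 write a[1]=3, slow++,fast++
slow=1 fast=2: a[fast]=3=a[slow] dup, fast++
slow=1 fast=3: a[fast]=4≠a[slow]=3 write a[2]=4, slow++,fast++
slow=2 fast=4: a[fast]=4=a[slow] dup, fast++
slow=2 fast=5: a[fast]=4=a[slow] dup, fast++
slow=2 fast=6: a[fast]=7≠a[slow]=4 write a[3]=7, slow++,fast++
slow=3 fast=7: a[fast]=7=a[slow] dup, fast++
slow=3 fast=8: a[fast]=7=a[slow] dup, fast++
slow=3 fast=9: a[fast]=8≠a[slow]=7 write a[4]=8, slow++,fast++
slow=4 fast=10: a[fast]=8=a[slow] dup, fast++
slow=4 fast=11: a[fast]=9≠a[slow]=8 write a[5]=9, slow++,fast++
slow=5 fast=12: a[fast]=11≠a[slow]=9 write a[6]=11, slow++,fast++
slow=6 fast=13: a[fast]=11=a[slow] dup, fast++
slow=6 fast=14: a[fast]=12≠a[slow]=11 write a[7]=12, slow++,fast++
slow=7 fast=15: a[fast]=13≠a[slow]=12 write a[8]=13, slow++,fast++
slow=8 fast=16: a[fast]=13=a[slow] dup, fast++
slow=8 fast=17: a[fast]=13=a[slow] dup, fast++

length 9; prefix = [1, 3, 4, 7, 8, 9, 11, 12, 13]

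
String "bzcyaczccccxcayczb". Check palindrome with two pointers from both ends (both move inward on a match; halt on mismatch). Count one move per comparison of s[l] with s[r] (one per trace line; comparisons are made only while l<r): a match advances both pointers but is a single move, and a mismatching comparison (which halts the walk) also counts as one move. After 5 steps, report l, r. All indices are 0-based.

l=5, r=12

[0,17] 'b'=='b' → l++,r--
[1,16] 'z'=='z' → l++,r--
[2,15] 'c'=='c' → l++,r--
[3,14] 'y'=='y' → l++,r--
[4,13] 'a'=='a' → l++,r--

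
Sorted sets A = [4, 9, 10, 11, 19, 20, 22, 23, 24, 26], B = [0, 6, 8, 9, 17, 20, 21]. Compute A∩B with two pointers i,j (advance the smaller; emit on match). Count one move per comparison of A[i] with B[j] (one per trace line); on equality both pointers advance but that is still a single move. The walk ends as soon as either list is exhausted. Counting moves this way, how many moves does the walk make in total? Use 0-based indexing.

[i=0,j=0] 4>0 → j++
[i=0,j=1] 4<6 → i++
[i=1,j=1] 9>6 → j++
[i=1,j=2] 9>8 → j++
[i=1,j=3] 9==9 emit → i++,j++
[i=2,j=4] 10<17 → i++
[i=3,j=4] 11<17 → i++
[i=4,j=4] 19>17 → j++
[i=4,j=5] 19<20 → i++
[i=5,j=5] 20==20 emit → i++,j++
[i=6,j=6] 22>21 → j++

11 moves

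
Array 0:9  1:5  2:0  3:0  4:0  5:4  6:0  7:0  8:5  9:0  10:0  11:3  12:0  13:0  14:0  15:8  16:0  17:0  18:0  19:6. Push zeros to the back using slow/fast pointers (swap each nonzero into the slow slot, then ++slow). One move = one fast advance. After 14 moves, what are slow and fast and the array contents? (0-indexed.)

slow=5, fast=14, a=[9, 5, 4, 5, 3, 0, 0, 0, 0, 0, 0, 0, 0, 0, 0, 8, 0, 0, 0, 6]

(s=0,f=0) a[fast]=9≠0 swap→a[0]=9 → slow++,fast++
(s=1,f=1) a[fast]=5≠0 swap→a[1]=5 → slow++,fast++
(s=2,f=2) a[fast]=0 → fast++
(s=2,f=3) a[fast]=0 → fast++
(s=2,f=4) a[fast]=0 → fast++
(s=2,f=5) a[fast]=4≠0 swap→a[2]=4 → slow++,fast++
(s=3,f=6) a[fast]=0 → fast++
(s=3,f=7) a[fast]=0 → fast++
(s=3,f=8) a[fast]=5≠0 swap→a[3]=5 → slow++,fast++
(s=4,f=9) a[fast]=0 → fast++
(s=4,f=10) a[fast]=0 → fast++
(s=4,f=11) a[fast]=3≠0 swap→a[4]=3 → slow++,fast++
(s=5,f=12) a[fast]=0 → fast++
(s=5,f=13) a[fast]=0 → fast++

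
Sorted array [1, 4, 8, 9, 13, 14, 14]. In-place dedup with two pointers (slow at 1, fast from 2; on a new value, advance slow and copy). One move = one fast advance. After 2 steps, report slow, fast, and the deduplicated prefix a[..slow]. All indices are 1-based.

slow=3, fast=4, prefix=[1, 4, 8]

(s=1,f=2) a[fast]=4≠a[slow]=1 write a[2]=4 → slow++,fast++
(s=2,f=3) a[fast]=8≠a[slow]=4 write a[3]=8 → slow++,fast++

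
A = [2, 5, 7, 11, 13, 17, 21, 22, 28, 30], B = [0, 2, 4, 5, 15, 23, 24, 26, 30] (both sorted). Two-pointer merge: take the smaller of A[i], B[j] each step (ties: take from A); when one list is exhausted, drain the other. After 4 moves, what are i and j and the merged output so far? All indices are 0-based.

[i=0,j=0] A[i]=2>B[j]=0 take 0 → j++
[i=0,j=1] A[i]=2<=B[j]=2 take 2 → i++
[i=1,j=1] A[i]=5>B[j]=2 take 2 → j++
[i=1,j=2] A[i]=5>B[j]=4 take 4 → j++

i=1, j=3, merged so far=[0, 2, 2, 4]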